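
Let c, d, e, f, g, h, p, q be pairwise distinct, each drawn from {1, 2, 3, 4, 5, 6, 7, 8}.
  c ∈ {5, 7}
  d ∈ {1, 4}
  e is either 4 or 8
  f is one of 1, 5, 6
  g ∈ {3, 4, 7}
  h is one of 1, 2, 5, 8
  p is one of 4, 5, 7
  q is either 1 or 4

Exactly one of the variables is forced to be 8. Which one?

e

Among the 8 variables, 2 fits only h (and all 8 values in {1, 2, 3, 4, 5, 6, 7, 8} must be used), so h = 2.
Among the 7 still-open variables, 3 fits only g (and all 7 values in {1, 3, 4, 5, 6, 7, 8} must be used), so g = 3.
Among the 6 still-open variables, 6 fits only f (and all 6 values in {1, 4, 5, 6, 7, 8} must be used), so f = 6.
The 5 still-open variables draw from only 5 values {1, 4, 5, 7, 8}, so each is used; only e can be 8, hence e = 8.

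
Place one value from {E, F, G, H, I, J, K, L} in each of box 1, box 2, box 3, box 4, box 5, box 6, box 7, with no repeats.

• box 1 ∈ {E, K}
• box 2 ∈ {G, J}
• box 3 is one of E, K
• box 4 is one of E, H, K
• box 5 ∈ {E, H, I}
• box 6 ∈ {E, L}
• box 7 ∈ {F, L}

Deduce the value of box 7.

box 1 and box 3 share exactly the 2 values {E, K}; by pigeonhole those values go to them, so strike E, K from box 4, box 5, box 6.
box 4 must be H (only option left). Eliminate H elsewhere: box 5.
box 5 must be I (only option left).
box 6's domain is down to {L}, so box 6 = L. So box 7 can't be L.
So box 7 = F.

F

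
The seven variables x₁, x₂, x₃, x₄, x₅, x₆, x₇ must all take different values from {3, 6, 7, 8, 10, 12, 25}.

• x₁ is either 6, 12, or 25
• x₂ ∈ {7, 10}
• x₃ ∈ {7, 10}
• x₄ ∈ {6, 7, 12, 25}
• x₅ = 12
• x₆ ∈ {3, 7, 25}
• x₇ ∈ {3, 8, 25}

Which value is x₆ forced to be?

3

x₅ has just one choice, so x₅ = 12. Eliminate 12 elsewhere: x₁, x₄.
Among the 6 still-open variables, 8 fits only x₇ (and all 6 values in {3, 6, 7, 8, 10, 25} must be used), so x₇ = 8.
The 5 still-open variables together cover exactly {3, 6, 7, 10, 25} — 5 values for 5 variables — and 3 appears only in x₆'s list, so x₆ = 3.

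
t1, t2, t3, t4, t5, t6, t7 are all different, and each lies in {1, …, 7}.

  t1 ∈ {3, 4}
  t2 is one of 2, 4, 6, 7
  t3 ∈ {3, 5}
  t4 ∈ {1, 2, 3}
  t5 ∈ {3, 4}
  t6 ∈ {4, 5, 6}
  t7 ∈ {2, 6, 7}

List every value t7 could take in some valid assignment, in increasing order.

The 7 variables draw from only 7 values {1, 2, 3, 4, 5, 6, 7}, so each is used; only t4 can be 1, hence t4 = 1.
t1 and t5 between them cover only {3, 4} — a naked pair. Remove those values from t2, t3, t6.
t3 has just one choice, so t3 = 5. Eliminate 5 elsewhere: t6.
t6 has just one choice, so t6 = 6. Eliminate 6 elsewhere: t2, t7.
No further eliminations apply; t7 can still be any of 2, 7.

2, 7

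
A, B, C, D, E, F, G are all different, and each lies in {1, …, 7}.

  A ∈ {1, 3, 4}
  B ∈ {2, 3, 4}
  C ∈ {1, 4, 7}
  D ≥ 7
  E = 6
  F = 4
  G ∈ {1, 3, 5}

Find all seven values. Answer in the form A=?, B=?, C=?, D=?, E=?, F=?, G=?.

A=3, B=2, C=1, D=7, E=6, F=4, G=5

D must be 7 (only option left). So C can't be 7.
That leaves E = 6.
That leaves F = 4. So A, B, C can't be 4.
That leaves C = 1. Strike 1 from A, G.
A must be 3 (only option left). So B, G can't be 3.
B's domain is down to {2}, so B = 2.
G has just one choice, so G = 5.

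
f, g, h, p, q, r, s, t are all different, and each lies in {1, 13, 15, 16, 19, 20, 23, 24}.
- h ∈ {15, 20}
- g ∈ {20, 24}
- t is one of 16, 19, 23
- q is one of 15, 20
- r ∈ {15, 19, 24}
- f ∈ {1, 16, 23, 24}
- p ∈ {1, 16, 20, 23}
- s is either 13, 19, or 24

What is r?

19

The 8 variables together cover exactly {1, 13, 15, 16, 19, 20, 23, 24} — 8 values for 8 variables — and 13 appears only in s's list, so s = 13.
h and q between them cover only {15, 20} — a naked pair. Remove those values from g, p, r.
g has just one choice, so g = 24. Strike 24 from f, r.
So r = 19.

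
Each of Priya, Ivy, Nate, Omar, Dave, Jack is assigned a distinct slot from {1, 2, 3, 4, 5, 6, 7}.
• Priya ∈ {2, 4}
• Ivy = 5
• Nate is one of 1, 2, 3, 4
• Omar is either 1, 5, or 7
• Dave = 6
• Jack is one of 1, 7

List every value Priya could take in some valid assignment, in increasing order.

Ivy must be 5 (only option left). Eliminate 5 elsewhere: Omar.
Dave has just one choice, so Dave = 6.
The 2 variables Omar and Jack are confined to {1, 7}, which locks those values in; drop them from Nate.
No further eliminations apply; Priya can still be any of 2, 4.

2, 4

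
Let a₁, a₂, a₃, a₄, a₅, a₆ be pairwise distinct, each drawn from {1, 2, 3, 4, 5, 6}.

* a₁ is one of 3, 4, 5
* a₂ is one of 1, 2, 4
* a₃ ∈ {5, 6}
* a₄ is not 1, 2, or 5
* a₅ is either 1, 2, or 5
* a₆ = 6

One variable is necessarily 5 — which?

a₆ must be 6 (only option left). Remove 6 from a₃, a₄.
So 5 goes to a₃.

a₃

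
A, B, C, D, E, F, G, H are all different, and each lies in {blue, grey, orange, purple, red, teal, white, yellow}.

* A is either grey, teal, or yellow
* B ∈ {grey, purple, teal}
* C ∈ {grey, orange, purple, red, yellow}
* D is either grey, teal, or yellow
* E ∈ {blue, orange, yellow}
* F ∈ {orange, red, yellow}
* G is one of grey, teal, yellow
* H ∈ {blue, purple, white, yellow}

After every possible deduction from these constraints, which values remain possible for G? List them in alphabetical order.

grey, teal, yellow

The 8 variables draw from only 8 values {blue, grey, orange, purple, red, teal, white, yellow}, so each is used; only H can be white, hence H = white.
The 7 still-open variables draw from only 7 values {blue, grey, orange, purple, red, teal, yellow}, so each is used; only E can be blue, hence E = blue.
A, D, G share exactly the 3 values {grey, teal, yellow}; by pigeonhole those values go to them, so strike grey, teal, yellow from B, C, F.
That leaves B = purple. Remove purple from C.
No further eliminations apply; G can still be any of grey, teal, yellow.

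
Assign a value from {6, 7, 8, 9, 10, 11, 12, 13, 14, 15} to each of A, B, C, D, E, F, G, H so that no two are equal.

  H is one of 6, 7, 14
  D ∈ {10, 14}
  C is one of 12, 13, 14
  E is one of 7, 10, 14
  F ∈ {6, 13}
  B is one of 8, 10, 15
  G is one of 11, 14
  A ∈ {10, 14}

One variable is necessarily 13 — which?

F

A and D between them cover only {10, 14} — a naked pair. Remove those values from B, C, E, G, H.
That leaves E = 7. Strike 7 from H.
G has just one choice, so G = 11.
H has just one choice, so H = 6. Remove 6 from F.
So 13 goes to F.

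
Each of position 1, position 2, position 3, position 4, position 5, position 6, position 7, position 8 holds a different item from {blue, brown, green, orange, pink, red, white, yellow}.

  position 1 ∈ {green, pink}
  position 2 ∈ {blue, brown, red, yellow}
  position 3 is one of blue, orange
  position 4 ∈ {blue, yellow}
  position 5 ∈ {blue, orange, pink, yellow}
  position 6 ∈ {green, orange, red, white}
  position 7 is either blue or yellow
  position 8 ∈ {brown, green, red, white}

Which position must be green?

position 4 and position 7 share exactly the 2 values {blue, yellow}; by pigeonhole those values go to them, so strike blue, yellow from position 2, position 3, position 5.
position 3's domain is down to {orange}, so position 3 = orange. So position 5, position 6 can't be orange.
That leaves position 5 = pink. Eliminate pink elsewhere: position 1.
So green goes to position 1.

position 1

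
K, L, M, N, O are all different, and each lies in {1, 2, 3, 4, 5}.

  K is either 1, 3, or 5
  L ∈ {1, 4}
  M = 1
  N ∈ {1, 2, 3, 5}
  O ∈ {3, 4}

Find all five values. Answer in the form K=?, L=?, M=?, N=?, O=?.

K=5, L=4, M=1, N=2, O=3

M must be 1 (only option left). So K, L, N can't be 1.
That leaves L = 4. Remove 4 from O.
O's domain is down to {3}, so O = 3. Strike 3 from K, N.
K has just one choice, so K = 5. So N can't be 5.
N's domain is down to {2}, so N = 2.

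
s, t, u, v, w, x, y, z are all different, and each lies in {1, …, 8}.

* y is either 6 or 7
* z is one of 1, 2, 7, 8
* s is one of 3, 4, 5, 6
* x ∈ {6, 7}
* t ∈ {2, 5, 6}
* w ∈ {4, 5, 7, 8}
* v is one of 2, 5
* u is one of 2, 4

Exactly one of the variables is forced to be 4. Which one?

u

Among the 8 variables, 1 fits only z (and all 8 values in {1, 2, 3, 4, 5, 6, 7, 8} must be used), so z = 1.
Among the 7 still-open variables, 3 fits only s (and all 7 values in {2, 3, 4, 5, 6, 7, 8} must be used), so s = 3.
The 6 still-open variables together cover exactly {2, 4, 5, 6, 7, 8} — 6 values for 6 variables — and 8 appears only in w's list, so w = 8.
The 5 still-open variables together cover exactly {2, 4, 5, 6, 7} — 5 values for 5 variables — and 4 appears only in u's list, so u = 4.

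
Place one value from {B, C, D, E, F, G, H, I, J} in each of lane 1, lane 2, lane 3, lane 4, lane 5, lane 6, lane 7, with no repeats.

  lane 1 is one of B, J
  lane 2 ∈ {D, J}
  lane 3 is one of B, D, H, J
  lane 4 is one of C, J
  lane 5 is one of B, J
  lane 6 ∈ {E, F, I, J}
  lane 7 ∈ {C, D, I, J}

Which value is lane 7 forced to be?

lane 1 and lane 5 share exactly the 2 values {B, J}; by pigeonhole those values go to them, so strike B, J from lane 2, lane 3, lane 4, lane 6, lane 7.
lane 2 has just one choice, so lane 2 = D. Eliminate D elsewhere: lane 3, lane 7.
That leaves lane 3 = H.
lane 4 must be C (only option left). Strike C from lane 7.
So lane 7 = I.

I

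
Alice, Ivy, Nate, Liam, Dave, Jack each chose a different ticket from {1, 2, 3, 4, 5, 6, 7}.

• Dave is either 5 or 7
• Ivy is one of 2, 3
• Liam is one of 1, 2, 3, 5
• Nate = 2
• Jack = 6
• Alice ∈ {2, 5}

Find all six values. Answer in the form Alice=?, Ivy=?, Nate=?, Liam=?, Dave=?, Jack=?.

Alice=5, Ivy=3, Nate=2, Liam=1, Dave=7, Jack=6

Nate's domain is down to {2}, so Nate = 2. Eliminate 2 elsewhere: Alice, Ivy, Liam.
Jack must be 6 (only option left).
Alice has just one choice, so Alice = 5. Eliminate 5 elsewhere: Liam, Dave.
Ivy must be 3 (only option left). Strike 3 from Liam.
That leaves Liam = 1.
Dave has just one choice, so Dave = 7.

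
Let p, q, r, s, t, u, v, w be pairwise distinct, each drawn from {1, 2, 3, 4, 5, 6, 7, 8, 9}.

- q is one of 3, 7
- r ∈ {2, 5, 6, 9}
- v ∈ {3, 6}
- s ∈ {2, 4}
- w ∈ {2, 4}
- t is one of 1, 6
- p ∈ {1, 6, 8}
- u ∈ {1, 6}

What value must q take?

The 2 variables s and w are confined to {2, 4}, which locks those values in; drop them from r.
The 2 variables t and u are confined to {1, 6}, which locks those values in; drop them from p, r, v.
p's domain is down to {8}, so p = 8.
v's domain is down to {3}, so v = 3. Remove 3 from q.
So q = 7.

7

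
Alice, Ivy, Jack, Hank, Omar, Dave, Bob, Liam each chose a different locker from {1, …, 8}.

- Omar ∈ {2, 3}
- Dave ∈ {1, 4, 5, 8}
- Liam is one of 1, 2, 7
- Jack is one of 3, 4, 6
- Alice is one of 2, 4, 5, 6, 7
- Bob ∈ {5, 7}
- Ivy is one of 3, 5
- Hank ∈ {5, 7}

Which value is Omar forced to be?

2

The 8 variables draw from only 8 values {1, 2, 3, 4, 5, 6, 7, 8}, so each is used; only Dave can be 8, hence Dave = 8.
The 7 still-open variables draw from only 7 values {1, 2, 3, 4, 5, 6, 7}, so each is used; only Liam can be 1, hence Liam = 1.
Hank and Bob between them cover only {5, 7} — a naked pair. Remove those values from Alice, Ivy.
That leaves Ivy = 3. Eliminate 3 elsewhere: Jack, Omar.
So Omar = 2.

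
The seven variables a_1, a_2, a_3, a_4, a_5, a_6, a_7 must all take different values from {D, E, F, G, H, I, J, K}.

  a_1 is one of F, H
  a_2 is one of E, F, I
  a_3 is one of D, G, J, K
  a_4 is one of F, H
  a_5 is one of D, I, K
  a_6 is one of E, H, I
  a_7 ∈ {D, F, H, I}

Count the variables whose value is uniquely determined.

a_1 and a_4 share exactly the 2 values {F, H}; by pigeonhole those values go to them, so strike F, H from a_2, a_6, a_7.
The 2 variables a_2 and a_6 are confined to {E, I}, which locks those values in; drop them from a_5, a_7.
a_7's domain is down to {D}, so a_7 = D. Eliminate D elsewhere: a_3, a_5.
That leaves a_5 = K. So a_3 can't be K.
Determined: a_5=K, a_7=D. The other variables each still have more than one consistent value. That makes 2.

2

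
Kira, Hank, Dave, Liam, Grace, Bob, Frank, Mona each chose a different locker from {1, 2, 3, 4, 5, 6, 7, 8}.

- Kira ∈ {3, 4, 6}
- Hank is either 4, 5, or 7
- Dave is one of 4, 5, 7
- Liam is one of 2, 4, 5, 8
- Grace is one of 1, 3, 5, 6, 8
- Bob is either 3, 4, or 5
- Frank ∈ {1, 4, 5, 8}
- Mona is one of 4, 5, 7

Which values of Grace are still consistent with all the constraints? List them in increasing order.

The 8 variables draw from only 8 values {1, 2, 3, 4, 5, 6, 7, 8}, so each is used; only Liam can be 2, hence Liam = 2.
Hank, Dave, Mona between them cover only {4, 5, 7} — a naked triple. Remove those values from Kira, Grace, Bob, Frank.
Bob's domain is down to {3}, so Bob = 3. So Kira, Grace can't be 3.
Kira has just one choice, so Kira = 6. So Grace can't be 6.
No further eliminations apply; Grace can still be any of 1, 8.

1, 8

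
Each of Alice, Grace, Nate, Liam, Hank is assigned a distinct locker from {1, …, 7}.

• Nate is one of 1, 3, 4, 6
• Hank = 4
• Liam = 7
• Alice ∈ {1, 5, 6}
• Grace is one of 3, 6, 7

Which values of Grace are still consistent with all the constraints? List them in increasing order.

Liam has just one choice, so Liam = 7. Remove 7 from Grace.
Hank's domain is down to {4}, so Hank = 4. Remove 4 from Nate.
No further eliminations apply; Grace can still be any of 3, 6.

3, 6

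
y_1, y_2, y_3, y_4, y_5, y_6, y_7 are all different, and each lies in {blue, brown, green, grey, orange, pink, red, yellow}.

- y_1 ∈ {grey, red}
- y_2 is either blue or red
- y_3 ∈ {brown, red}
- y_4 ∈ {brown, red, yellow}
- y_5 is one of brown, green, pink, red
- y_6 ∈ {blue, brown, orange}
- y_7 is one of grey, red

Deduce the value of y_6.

orange

y_1 and y_7 between them cover only {grey, red} — a naked pair. Remove those values from y_2, y_3, y_4, y_5.
That leaves y_2 = blue. Strike blue from y_6.
y_3's domain is down to {brown}, so y_3 = brown. Eliminate brown elsewhere: y_4, y_5, y_6.
So y_6 = orange.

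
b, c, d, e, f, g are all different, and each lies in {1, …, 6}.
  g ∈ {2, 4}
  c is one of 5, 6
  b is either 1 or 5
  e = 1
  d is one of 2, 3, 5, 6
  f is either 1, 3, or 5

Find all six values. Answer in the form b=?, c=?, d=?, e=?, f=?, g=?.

e must be 1 (only option left). Remove 1 from b, f.
That leaves b = 5. So c, d, f can't be 5.
c must be 6 (only option left). Remove 6 from d.
f's domain is down to {3}, so f = 3. Eliminate 3 elsewhere: d.
That leaves d = 2. Eliminate 2 elsewhere: g.
g's domain is down to {4}, so g = 4.

b=5, c=6, d=2, e=1, f=3, g=4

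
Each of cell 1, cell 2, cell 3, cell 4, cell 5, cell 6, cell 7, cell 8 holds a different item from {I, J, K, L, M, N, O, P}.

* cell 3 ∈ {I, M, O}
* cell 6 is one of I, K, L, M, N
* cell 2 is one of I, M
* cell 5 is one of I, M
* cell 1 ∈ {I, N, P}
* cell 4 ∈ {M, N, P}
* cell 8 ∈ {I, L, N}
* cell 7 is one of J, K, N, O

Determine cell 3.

O

Among the 8 variables, J fits only cell 7 (and all 8 values in {I, J, K, L, M, N, O, P} must be used), so cell 7 = J.
The 7 still-open variables draw from only 7 values {I, K, L, M, N, O, P}, so each is used; only cell 6 can be K, hence cell 6 = K.
The 6 still-open variables together cover exactly {I, L, M, N, O, P} — 6 values for 6 variables — and L appears only in cell 8's list, so cell 8 = L.
Among the 5 still-open variables, O fits only cell 3 (and all 5 values in {I, M, N, O, P} must be used), so cell 3 = O.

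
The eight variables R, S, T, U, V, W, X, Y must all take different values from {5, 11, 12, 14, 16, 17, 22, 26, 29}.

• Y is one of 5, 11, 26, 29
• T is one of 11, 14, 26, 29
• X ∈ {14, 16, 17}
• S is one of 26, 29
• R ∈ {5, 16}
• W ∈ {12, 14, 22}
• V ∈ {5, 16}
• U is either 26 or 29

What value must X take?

17

R and V share exactly the 2 values {5, 16}; by pigeonhole those values go to them, so strike 5, 16 from X, Y.
S and U between them cover only {26, 29} — a naked pair. Remove those values from T, Y.
Y's domain is down to {11}, so Y = 11. Strike 11 from T.
T's domain is down to {14}, so T = 14. Eliminate 14 elsewhere: W, X.
So X = 17.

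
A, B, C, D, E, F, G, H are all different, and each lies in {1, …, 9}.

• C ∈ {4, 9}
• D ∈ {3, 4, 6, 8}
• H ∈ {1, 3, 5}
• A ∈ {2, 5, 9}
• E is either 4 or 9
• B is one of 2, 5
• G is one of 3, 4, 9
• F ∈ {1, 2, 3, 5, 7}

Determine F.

The 2 variables C and E are confined to {4, 9}, which locks those values in; drop them from A, D, G.
G must be 3 (only option left). So D, F, H can't be 3.
A and B between them cover only {2, 5} — a naked pair. Remove those values from F, H.
H's domain is down to {1}, so H = 1. So F can't be 1.
So F = 7.

7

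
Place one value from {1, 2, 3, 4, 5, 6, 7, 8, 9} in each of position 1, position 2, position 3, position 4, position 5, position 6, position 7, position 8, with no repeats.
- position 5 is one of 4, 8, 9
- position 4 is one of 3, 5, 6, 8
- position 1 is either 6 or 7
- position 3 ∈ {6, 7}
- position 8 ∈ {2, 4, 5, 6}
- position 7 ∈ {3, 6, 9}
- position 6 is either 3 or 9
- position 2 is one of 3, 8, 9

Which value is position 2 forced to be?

8

The 8 variables together cover exactly {2, 3, 4, 5, 6, 7, 8, 9} — 8 values for 8 variables — and 2 appears only in position 8's list, so position 8 = 2.
The 7 still-open variables together cover exactly {3, 4, 5, 6, 7, 8, 9} — 7 values for 7 variables — and 4 appears only in position 5's list, so position 5 = 4.
Among the 6 still-open variables, 5 fits only position 4 (and all 6 values in {3, 5, 6, 7, 8, 9} must be used), so position 4 = 5.
Among the 5 still-open variables, 8 fits only position 2 (and all 5 values in {3, 6, 7, 8, 9} must be used), so position 2 = 8.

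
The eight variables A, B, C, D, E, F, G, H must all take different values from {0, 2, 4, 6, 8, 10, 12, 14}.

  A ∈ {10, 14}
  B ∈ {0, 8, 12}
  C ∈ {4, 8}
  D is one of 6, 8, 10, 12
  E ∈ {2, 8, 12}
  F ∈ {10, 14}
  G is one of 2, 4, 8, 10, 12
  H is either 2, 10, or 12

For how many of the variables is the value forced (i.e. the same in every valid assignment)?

The 8 variables together cover exactly {0, 2, 4, 6, 8, 10, 12, 14} — 8 values for 8 variables — and 0 appears only in B's list, so B = 0.
The 7 still-open variables together cover exactly {2, 4, 6, 8, 10, 12, 14} — 7 values for 7 variables — and 6 appears only in D's list, so D = 6.
A and F between them cover only {10, 14} — a naked pair. Remove those values from G, H.
Determined: B=0, D=6. The other variables each still have more than one consistent value. That makes 2.

2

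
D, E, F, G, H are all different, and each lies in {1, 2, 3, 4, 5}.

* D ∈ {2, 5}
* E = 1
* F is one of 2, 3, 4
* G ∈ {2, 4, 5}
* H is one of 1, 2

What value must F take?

3

E has just one choice, so E = 1. Strike 1 from H.
H must be 2 (only option left). Eliminate 2 elsewhere: D, F, G.
D's domain is down to {5}, so D = 5. Strike 5 from G.
G has just one choice, so G = 4. Eliminate 4 elsewhere: F.
So F = 3.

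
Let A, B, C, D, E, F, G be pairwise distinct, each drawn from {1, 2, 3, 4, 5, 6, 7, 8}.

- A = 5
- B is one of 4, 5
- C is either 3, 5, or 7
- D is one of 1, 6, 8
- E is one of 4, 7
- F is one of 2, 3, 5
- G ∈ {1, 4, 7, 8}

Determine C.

A must be 5 (only option left). Strike 5 from B, C, F.
That leaves B = 4. Strike 4 from E, G.
E's domain is down to {7}, so E = 7. Remove 7 from C, G.
So C = 3.

3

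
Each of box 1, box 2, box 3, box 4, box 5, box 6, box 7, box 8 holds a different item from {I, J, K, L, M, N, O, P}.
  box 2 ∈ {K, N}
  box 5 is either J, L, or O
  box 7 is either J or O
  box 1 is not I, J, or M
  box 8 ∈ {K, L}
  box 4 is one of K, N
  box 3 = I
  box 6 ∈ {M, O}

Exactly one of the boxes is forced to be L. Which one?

box 8

box 3 must be I (only option left).
The 7 still-open variables draw from only 7 values {J, K, L, M, N, O, P}, so each is used; only box 6 can be M, hence box 6 = M.
The 6 still-open variables together cover exactly {J, K, L, N, O, P} — 6 values for 6 variables — and P appears only in box 1's list, so box 1 = P.
The 2 variables box 2 and box 4 are confined to {K, N}, which locks those values in; drop them from box 8.
So L goes to box 8.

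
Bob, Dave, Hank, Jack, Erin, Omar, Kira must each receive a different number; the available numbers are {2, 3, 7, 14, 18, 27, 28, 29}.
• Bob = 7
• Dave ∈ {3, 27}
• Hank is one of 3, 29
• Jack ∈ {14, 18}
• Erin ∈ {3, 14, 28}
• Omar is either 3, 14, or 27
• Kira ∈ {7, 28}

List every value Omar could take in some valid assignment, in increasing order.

3, 14, 27

Bob must be 7 (only option left). Remove 7 from Kira.
That leaves Kira = 28. Eliminate 28 elsewhere: Erin.
The 5 still-open variables together cover exactly {3, 14, 18, 27, 29} — 5 values for 5 variables — and 18 appears only in Jack's list, so Jack = 18.
The 4 still-open variables together cover exactly {3, 14, 27, 29} — 4 values for 4 variables — and 29 appears only in Hank's list, so Hank = 29.
No further eliminations apply; Omar can still be any of 3, 14, 27.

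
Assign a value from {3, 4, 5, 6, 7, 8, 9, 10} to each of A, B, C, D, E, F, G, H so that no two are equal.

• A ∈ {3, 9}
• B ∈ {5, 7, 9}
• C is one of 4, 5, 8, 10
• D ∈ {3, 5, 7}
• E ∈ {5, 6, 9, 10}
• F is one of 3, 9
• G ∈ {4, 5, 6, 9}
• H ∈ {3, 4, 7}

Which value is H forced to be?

Among the 8 variables, 8 fits only C (and all 8 values in {3, 4, 5, 6, 7, 8, 9, 10} must be used), so C = 8.
The 7 still-open variables together cover exactly {3, 4, 5, 6, 7, 9, 10} — 7 values for 7 variables — and 10 appears only in E's list, so E = 10.
Among the 6 still-open variables, 6 fits only G (and all 6 values in {3, 4, 5, 6, 7, 9} must be used), so G = 6.
The 5 still-open variables together cover exactly {3, 4, 5, 7, 9} — 5 values for 5 variables — and 4 appears only in H's list, so H = 4.

4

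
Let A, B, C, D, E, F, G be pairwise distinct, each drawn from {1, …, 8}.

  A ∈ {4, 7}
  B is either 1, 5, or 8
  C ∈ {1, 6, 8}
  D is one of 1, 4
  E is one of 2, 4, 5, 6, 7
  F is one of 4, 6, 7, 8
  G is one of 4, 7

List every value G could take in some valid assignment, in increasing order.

The 7 variables draw from only 7 values {1, 2, 4, 5, 6, 7, 8}, so each is used; only E can be 2, hence E = 2.
The 6 still-open variables draw from only 6 values {1, 4, 5, 6, 7, 8}, so each is used; only B can be 5, hence B = 5.
The 2 variables A and G are confined to {4, 7}, which locks those values in; drop them from D, F.
D must be 1 (only option left). Remove 1 from C.
No further eliminations apply; G can still be any of 4, 7.

4, 7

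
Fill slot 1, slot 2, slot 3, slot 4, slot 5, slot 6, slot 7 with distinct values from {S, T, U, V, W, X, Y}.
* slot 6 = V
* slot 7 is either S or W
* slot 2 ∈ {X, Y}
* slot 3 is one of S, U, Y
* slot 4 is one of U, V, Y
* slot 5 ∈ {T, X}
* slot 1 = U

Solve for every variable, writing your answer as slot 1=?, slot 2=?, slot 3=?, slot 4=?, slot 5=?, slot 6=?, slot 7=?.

slot 1 has just one choice, so slot 1 = U. Strike U from slot 3, slot 4.
slot 6 must be V (only option left). So slot 4 can't be V.
slot 4 has just one choice, so slot 4 = Y. Eliminate Y elsewhere: slot 2, slot 3.
slot 2 has just one choice, so slot 2 = X. Strike X from slot 5.
slot 3's domain is down to {S}, so slot 3 = S. Eliminate S elsewhere: slot 7.
slot 5's domain is down to {T}, so slot 5 = T.
slot 7's domain is down to {W}, so slot 7 = W.

slot 1=U, slot 2=X, slot 3=S, slot 4=Y, slot 5=T, slot 6=V, slot 7=W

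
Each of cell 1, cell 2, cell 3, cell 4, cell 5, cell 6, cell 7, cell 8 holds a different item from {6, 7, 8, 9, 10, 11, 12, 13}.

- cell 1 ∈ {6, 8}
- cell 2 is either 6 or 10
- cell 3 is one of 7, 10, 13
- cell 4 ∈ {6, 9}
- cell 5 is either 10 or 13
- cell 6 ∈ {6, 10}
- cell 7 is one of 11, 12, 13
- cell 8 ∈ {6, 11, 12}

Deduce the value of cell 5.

13

Among the 8 variables, 7 fits only cell 3 (and all 8 values in {6, 7, 8, 9, 10, 11, 12, 13} must be used), so cell 3 = 7.
The 7 still-open variables draw from only 7 values {6, 8, 9, 10, 11, 12, 13}, so each is used; only cell 1 can be 8, hence cell 1 = 8.
Among the 6 still-open variables, 9 fits only cell 4 (and all 6 values in {6, 9, 10, 11, 12, 13} must be used), so cell 4 = 9.
The 2 variables cell 2 and cell 6 are confined to {6, 10}, which locks those values in; drop them from cell 5, cell 8.
So cell 5 = 13.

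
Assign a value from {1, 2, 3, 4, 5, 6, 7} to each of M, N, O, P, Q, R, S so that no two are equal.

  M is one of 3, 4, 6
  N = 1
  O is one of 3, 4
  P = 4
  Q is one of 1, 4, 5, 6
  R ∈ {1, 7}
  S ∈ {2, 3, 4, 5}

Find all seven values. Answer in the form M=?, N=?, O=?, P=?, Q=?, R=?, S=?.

M=6, N=1, O=3, P=4, Q=5, R=7, S=2

N must be 1 (only option left). Eliminate 1 elsewhere: Q, R.
P's domain is down to {4}, so P = 4. Strike 4 from M, O, Q, S.
R must be 7 (only option left).
O must be 3 (only option left). So M, S can't be 3.
That leaves M = 6. So Q can't be 6.
Q's domain is down to {5}, so Q = 5. Strike 5 from S.
That leaves S = 2.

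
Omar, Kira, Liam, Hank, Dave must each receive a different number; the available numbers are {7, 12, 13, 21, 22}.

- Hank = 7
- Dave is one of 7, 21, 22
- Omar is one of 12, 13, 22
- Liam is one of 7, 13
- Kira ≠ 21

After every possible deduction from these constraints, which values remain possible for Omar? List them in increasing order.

Hank's domain is down to {7}, so Hank = 7. Eliminate 7 elsewhere: Kira, Liam, Dave.
Liam's domain is down to {13}, so Liam = 13. Eliminate 13 elsewhere: Omar, Kira.
Among the 3 still-open variables, 21 fits only Dave (and all 3 values in {12, 21, 22} must be used), so Dave = 21.
No further eliminations apply; Omar can still be any of 12, 22.

12, 22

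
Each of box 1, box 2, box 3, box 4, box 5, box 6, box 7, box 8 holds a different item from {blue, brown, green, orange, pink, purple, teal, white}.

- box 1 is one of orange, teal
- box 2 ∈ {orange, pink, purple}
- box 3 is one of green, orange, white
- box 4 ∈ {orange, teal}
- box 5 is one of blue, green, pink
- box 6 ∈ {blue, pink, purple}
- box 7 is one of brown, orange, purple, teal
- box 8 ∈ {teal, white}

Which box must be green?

Among the 8 variables, brown fits only box 7 (and all 8 values in {blue, brown, green, orange, pink, purple, teal, white} must be used), so box 7 = brown.
box 1 and box 4 share exactly the 2 values {orange, teal}; by pigeonhole those values go to them, so strike orange, teal from box 2, box 3, box 8.
That leaves box 8 = white. Eliminate white elsewhere: box 3.
So green goes to box 3.

box 3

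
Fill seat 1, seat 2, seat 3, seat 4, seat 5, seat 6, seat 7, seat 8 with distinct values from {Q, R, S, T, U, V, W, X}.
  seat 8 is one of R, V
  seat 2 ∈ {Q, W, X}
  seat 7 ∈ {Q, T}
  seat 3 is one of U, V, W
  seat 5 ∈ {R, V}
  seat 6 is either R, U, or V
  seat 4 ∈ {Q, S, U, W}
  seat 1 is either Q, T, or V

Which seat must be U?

Among the 8 variables, S fits only seat 4 (and all 8 values in {Q, R, S, T, U, V, W, X} must be used), so seat 4 = S.
The 7 still-open variables draw from only 7 values {Q, R, T, U, V, W, X}, so each is used; only seat 2 can be X, hence seat 2 = X.
The 6 still-open variables draw from only 6 values {Q, R, T, U, V, W}, so each is used; only seat 3 can be W, hence seat 3 = W.
The 5 still-open variables draw from only 5 values {Q, R, T, U, V}, so each is used; only seat 6 can be U, hence seat 6 = U.

seat 6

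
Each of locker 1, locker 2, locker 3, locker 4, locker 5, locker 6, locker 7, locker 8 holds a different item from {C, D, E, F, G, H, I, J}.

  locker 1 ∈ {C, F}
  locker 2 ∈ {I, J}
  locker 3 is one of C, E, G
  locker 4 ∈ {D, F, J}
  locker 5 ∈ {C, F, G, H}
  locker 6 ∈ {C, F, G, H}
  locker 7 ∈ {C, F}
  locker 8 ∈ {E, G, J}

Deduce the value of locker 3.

The 8 variables together cover exactly {C, D, E, F, G, H, I, J} — 8 values for 8 variables — and D appears only in locker 4's list, so locker 4 = D.
The 7 still-open variables together cover exactly {C, E, F, G, H, I, J} — 7 values for 7 variables — and I appears only in locker 2's list, so locker 2 = I.
The 6 still-open variables together cover exactly {C, E, F, G, H, J} — 6 values for 6 variables — and J appears only in locker 8's list, so locker 8 = J.
Among the 5 still-open variables, E fits only locker 3 (and all 5 values in {C, E, F, G, H} must be used), so locker 3 = E.

E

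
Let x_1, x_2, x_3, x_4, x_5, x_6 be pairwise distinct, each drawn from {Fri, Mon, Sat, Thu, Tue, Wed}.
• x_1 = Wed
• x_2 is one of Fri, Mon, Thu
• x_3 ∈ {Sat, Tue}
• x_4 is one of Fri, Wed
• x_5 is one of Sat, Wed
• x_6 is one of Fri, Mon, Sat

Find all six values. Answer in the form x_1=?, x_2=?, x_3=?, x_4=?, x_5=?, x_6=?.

x_1=Wed, x_2=Thu, x_3=Tue, x_4=Fri, x_5=Sat, x_6=Mon

x_1 must be Wed (only option left). Eliminate Wed elsewhere: x_4, x_5.
x_4's domain is down to {Fri}, so x_4 = Fri. So x_2, x_6 can't be Fri.
x_5's domain is down to {Sat}, so x_5 = Sat. Strike Sat from x_3, x_6.
x_6 must be Mon (only option left). Eliminate Mon elsewhere: x_2.
x_2 must be Thu (only option left).
x_3 must be Tue (only option left).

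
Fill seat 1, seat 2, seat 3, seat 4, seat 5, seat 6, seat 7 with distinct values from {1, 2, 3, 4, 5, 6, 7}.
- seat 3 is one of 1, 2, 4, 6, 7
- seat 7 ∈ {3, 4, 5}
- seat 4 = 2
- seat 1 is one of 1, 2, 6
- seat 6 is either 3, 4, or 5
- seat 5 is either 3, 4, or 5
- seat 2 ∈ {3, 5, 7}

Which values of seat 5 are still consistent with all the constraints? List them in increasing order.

3, 4, 5

seat 4 has just one choice, so seat 4 = 2. Strike 2 from seat 1, seat 3.
The 3 variables seat 5, seat 6, seat 7 are confined to {3, 4, 5}, which locks those values in; drop them from seat 2, seat 3.
That leaves seat 2 = 7. Strike 7 from seat 3.
No further eliminations apply; seat 5 can still be any of 3, 4, 5.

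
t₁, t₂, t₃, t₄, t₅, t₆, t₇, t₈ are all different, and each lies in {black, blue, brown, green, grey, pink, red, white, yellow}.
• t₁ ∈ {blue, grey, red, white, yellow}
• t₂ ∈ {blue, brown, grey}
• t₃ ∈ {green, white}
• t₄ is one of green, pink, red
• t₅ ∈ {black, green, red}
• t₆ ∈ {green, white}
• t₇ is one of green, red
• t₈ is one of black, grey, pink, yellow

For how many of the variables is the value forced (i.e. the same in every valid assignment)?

3

t₃ and t₆ share exactly the 2 values {green, white}; by pigeonhole those values go to them, so strike green, white from t₁, t₄, t₅, t₇.
t₇ has just one choice, so t₇ = red. Remove red from t₁, t₄, t₅.
t₄ has just one choice, so t₄ = pink. So t₈ can't be pink.
t₅ must be black (only option left). Eliminate black elsewhere: t₈.
Determined: t₄=pink, t₅=black, t₇=red. The other variables each still have more than one consistent value. That makes 3.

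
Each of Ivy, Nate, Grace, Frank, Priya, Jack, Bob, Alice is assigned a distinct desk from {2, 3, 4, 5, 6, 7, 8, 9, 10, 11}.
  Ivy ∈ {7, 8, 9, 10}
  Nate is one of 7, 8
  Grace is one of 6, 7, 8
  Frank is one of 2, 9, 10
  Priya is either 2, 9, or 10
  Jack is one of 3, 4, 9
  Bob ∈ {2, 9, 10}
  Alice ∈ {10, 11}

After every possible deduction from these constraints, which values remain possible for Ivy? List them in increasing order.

The 3 variables Frank, Priya, Bob are confined to {2, 9, 10}, which locks those values in; drop them from Ivy, Jack, Alice.
Alice must be 11 (only option left).
The 2 variables Ivy and Nate are confined to {7, 8}, which locks those values in; drop them from Grace.
That leaves Grace = 6.
No further eliminations apply; Ivy can still be any of 7, 8.

7, 8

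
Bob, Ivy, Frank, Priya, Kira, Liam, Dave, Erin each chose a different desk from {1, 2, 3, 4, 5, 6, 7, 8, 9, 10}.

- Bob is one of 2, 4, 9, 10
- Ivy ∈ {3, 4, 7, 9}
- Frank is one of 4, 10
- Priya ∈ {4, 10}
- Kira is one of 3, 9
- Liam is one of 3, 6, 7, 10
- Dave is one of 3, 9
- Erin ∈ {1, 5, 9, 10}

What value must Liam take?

Frank and Priya share exactly the 2 values {4, 10}; by pigeonhole those values go to them, so strike 4, 10 from Bob, Ivy, Liam, Erin.
Kira and Dave share exactly the 2 values {3, 9}; by pigeonhole those values go to them, so strike 3, 9 from Bob, Ivy, Liam, Erin.
Bob must be 2 (only option left).
Ivy must be 7 (only option left). Strike 7 from Liam.
So Liam = 6.

6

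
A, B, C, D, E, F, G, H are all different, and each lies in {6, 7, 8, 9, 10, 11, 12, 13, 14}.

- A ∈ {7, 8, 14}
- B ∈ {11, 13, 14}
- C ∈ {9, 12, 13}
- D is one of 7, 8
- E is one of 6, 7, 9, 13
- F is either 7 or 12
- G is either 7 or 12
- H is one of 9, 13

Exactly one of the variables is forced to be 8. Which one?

Among the 8 variables, 6 fits only E (and all 8 values in {6, 7, 8, 9, 11, 12, 13, 14} must be used), so E = 6.
The 7 still-open variables draw from only 7 values {7, 8, 9, 11, 12, 13, 14}, so each is used; only B can be 11, hence B = 11.
The 6 still-open variables together cover exactly {7, 8, 9, 12, 13, 14} — 6 values for 6 variables — and 14 appears only in A's list, so A = 14.
The 5 still-open variables draw from only 5 values {7, 8, 9, 12, 13}, so each is used; only D can be 8, hence D = 8.

D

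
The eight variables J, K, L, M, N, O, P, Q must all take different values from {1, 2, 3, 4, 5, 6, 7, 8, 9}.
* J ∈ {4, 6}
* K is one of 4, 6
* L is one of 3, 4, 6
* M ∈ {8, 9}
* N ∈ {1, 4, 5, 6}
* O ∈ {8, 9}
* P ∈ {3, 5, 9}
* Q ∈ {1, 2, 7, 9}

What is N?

J and K share exactly the 2 values {4, 6}; by pigeonhole those values go to them, so strike 4, 6 from L, N.
That leaves L = 3. Strike 3 from P.
The 2 variables M and O are confined to {8, 9}, which locks those values in; drop them from P, Q.
That leaves P = 5. Strike 5 from N.
So N = 1.

1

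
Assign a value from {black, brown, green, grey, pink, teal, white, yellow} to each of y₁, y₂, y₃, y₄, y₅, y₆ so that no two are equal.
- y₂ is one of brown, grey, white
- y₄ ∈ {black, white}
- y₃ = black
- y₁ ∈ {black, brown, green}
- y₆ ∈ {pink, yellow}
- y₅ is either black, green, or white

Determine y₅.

y₃ must be black (only option left). Strike black from y₁, y₄, y₅.
That leaves y₄ = white. Eliminate white elsewhere: y₂, y₅.
So y₅ = green.

green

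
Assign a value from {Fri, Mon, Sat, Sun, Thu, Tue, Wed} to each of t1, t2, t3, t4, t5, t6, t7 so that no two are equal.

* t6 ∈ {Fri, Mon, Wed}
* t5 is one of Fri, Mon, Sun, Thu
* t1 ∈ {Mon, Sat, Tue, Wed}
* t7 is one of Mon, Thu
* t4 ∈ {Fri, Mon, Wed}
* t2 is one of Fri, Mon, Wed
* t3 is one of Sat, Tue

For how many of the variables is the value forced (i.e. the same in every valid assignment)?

The 7 variables together cover exactly {Fri, Mon, Sat, Sun, Thu, Tue, Wed} — 7 values for 7 variables — and Sun appears only in t5's list, so t5 = Sun.
The 6 still-open variables together cover exactly {Fri, Mon, Sat, Thu, Tue, Wed} — 6 values for 6 variables — and Thu appears only in t7's list, so t7 = Thu.
t2, t4, t6 between them cover only {Fri, Mon, Wed} — a naked triple. Remove those values from t1.
Determined: t5=Sun, t7=Thu. The other variables each still have more than one consistent value. That makes 2.

2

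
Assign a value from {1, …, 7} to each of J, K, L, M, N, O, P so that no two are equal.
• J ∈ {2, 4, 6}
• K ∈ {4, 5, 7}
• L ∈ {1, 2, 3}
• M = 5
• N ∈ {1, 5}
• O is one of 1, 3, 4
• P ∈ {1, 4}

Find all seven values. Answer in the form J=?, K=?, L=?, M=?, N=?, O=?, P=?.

M must be 5 (only option left). Strike 5 from K, N.
N has just one choice, so N = 1. So L, O, P can't be 1.
P's domain is down to {4}, so P = 4. Eliminate 4 elsewhere: J, K, O.
K has just one choice, so K = 7.
O's domain is down to {3}, so O = 3. So L can't be 3.
That leaves L = 2. Remove 2 from J.
J has just one choice, so J = 6.

J=6, K=7, L=2, M=5, N=1, O=3, P=4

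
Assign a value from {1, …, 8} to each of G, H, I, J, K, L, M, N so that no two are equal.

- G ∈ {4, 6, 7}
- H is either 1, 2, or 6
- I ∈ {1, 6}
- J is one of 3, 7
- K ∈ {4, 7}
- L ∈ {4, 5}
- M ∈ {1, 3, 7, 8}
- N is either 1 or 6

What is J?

3

Among the 8 variables, 2 fits only H (and all 8 values in {1, 2, 3, 4, 5, 6, 7, 8} must be used), so H = 2.
The 7 still-open variables draw from only 7 values {1, 3, 4, 5, 6, 7, 8}, so each is used; only L can be 5, hence L = 5.
Among the 6 still-open variables, 8 fits only M (and all 6 values in {1, 3, 4, 6, 7, 8} must be used), so M = 8.
The 5 still-open variables draw from only 5 values {1, 3, 4, 6, 7}, so each is used; only J can be 3, hence J = 3.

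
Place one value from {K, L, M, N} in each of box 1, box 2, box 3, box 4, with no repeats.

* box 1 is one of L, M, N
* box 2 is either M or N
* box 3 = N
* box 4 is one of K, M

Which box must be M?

box 2

box 3 must be N (only option left). Eliminate N elsewhere: box 1, box 2.
So M goes to box 2.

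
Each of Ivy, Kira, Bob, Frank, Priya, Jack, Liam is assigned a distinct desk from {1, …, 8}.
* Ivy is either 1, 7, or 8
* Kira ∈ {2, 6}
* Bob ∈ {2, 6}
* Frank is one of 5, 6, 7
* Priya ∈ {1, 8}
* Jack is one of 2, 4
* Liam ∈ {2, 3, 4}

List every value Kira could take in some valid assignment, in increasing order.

2, 6

Kira and Bob share exactly the 2 values {2, 6}; by pigeonhole those values go to them, so strike 2, 6 from Frank, Jack, Liam.
Jack has just one choice, so Jack = 4. So Liam can't be 4.
That leaves Liam = 3.
No further eliminations apply; Kira can still be any of 2, 6.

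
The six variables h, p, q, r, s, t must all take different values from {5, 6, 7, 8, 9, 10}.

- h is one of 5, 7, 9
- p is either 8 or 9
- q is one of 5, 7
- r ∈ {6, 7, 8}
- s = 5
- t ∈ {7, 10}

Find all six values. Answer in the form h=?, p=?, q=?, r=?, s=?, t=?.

s's domain is down to {5}, so s = 5. Strike 5 from h, q.
That leaves q = 7. Remove 7 from h, r, t.
That leaves t = 10.
That leaves h = 9. Strike 9 from p.
That leaves p = 8. Remove 8 from r.
r's domain is down to {6}, so r = 6.

h=9, p=8, q=7, r=6, s=5, t=10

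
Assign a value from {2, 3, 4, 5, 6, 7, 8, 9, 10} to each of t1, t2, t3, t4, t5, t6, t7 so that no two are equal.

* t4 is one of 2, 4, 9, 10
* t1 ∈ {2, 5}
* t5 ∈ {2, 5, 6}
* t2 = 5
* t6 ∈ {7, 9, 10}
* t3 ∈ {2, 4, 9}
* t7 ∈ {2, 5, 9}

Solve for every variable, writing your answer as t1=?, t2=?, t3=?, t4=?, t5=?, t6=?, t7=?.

t1=2, t2=5, t3=4, t4=10, t5=6, t6=7, t7=9

t2 must be 5 (only option left). So t1, t5, t7 can't be 5.
t1 has just one choice, so t1 = 2. Strike 2 from t3, t4, t5, t7.
t5's domain is down to {6}, so t5 = 6.
t7's domain is down to {9}, so t7 = 9. Strike 9 from t3, t4, t6.
t3 must be 4 (only option left). So t4 can't be 4.
t4 has just one choice, so t4 = 10. So t6 can't be 10.
t6 must be 7 (only option left).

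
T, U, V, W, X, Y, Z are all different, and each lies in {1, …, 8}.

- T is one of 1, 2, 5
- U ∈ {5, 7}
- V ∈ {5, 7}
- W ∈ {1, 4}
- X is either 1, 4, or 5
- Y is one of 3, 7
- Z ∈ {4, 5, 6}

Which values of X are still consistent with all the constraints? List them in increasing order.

1, 4

The 7 variables draw from only 7 values {1, 2, 3, 4, 5, 6, 7}, so each is used; only T can be 2, hence T = 2.
The 6 still-open variables draw from only 6 values {1, 3, 4, 5, 6, 7}, so each is used; only Y can be 3, hence Y = 3.
The 5 still-open variables draw from only 5 values {1, 4, 5, 6, 7}, so each is used; only Z can be 6, hence Z = 6.
U and V between them cover only {5, 7} — a naked pair. Remove those values from X.
No further eliminations apply; X can still be any of 1, 4.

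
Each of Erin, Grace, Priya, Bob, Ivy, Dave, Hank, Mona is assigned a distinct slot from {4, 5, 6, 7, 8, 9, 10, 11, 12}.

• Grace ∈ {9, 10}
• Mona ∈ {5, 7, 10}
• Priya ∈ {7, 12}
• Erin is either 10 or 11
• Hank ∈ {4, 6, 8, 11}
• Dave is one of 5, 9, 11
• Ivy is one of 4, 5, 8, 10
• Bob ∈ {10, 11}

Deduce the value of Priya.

Erin and Bob between them cover only {10, 11} — a naked pair. Remove those values from Grace, Ivy, Dave, Hank, Mona.
Grace's domain is down to {9}, so Grace = 9. So Dave can't be 9.
Dave has just one choice, so Dave = 5. Strike 5 from Ivy, Mona.
Mona must be 7 (only option left). Strike 7 from Priya.
So Priya = 12.

12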